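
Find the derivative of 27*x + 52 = 27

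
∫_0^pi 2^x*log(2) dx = -1 + 2^pi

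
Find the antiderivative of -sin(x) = cos(x) + C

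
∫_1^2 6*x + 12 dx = 21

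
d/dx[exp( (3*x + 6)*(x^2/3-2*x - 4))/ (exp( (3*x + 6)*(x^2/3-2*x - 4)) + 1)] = (3*x^2*exp(-x^3 + 4*x^2 + 24*x + 24) - 8*x*exp(-x^3 + 4*x^2 + 24*x + 24) - 24*exp(-x^3 + 4*x^2 + 24*x + 24))/(exp(48)*exp(48*x)*exp(8*x^2)*exp(-2*x^3) + 2*exp(24)*exp(24*x)*exp(4*x^2)*exp(-x^3) + 1)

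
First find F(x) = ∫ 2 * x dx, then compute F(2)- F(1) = 3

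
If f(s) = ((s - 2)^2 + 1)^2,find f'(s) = 4*s^3 - 24*s^2 + 52*s - 40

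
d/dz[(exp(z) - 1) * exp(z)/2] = exp(2*z) - exp(z)/2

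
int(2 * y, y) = y^2 + C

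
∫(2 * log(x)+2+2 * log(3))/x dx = (log(3*x) + 1)^2 + C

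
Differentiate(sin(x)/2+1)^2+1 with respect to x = (sin(x)/2 + 1)*cos(x)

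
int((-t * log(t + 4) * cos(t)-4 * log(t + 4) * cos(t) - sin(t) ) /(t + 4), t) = -log(t + 4)*sin(t) + C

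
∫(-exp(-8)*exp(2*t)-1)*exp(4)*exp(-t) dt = -2*sinh(t - 4) + C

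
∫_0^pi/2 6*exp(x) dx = -6 + 6*exp(pi/2)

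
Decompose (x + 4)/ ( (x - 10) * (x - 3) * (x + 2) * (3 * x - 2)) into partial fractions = 9/(112*(3*x - 2)) - 1/(240*(x + 2)) - 1/(35*(x - 3)) + 1/(168*(x - 10))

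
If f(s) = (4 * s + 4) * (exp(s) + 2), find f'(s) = 4*s*exp(s) + 8*exp(s) + 8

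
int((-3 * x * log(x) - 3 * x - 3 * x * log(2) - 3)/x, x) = -3*(x + 1)*log(2*x) + C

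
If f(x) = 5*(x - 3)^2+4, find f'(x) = 10*x - 30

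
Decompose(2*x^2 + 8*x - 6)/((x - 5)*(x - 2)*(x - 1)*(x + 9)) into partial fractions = -3/(55*(x + 9)) + 1/(10*(x - 1)) - 6/(11*(x - 2)) + 1/(2*(x - 5))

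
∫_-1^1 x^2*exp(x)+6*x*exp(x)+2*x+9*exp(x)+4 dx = -2*exp(-1) + 8 + 10*E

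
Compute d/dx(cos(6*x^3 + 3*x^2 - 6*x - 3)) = 6*(-3*x^2 - x + 1)*sin(3*(2*x^3 + x^2 - 2*x - 1))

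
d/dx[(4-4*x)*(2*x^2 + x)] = -24*x^2 + 8*x + 4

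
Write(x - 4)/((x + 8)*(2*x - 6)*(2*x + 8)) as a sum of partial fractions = -3/(44*(x + 8)) + 1/(14*(x + 4)) - 1/(308*(x - 3))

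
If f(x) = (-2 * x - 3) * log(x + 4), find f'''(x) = (2*x + 18)/(x^3 + 12*x^2 + 48*x + 64)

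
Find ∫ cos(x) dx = sin(x) + C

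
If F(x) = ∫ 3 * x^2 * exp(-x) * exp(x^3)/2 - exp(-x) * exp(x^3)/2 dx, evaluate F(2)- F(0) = -1/2 + exp(6)/2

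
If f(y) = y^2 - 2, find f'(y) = 2*y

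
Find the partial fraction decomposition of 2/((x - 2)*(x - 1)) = -2/(x - 1) + 2/(x - 2)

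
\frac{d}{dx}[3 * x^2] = 6*x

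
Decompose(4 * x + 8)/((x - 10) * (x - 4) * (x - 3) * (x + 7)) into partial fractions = 2/(187*(x + 7)) + 2/(7*(x - 3)) - 4/(11*(x - 4)) + 8/(119*(x - 10))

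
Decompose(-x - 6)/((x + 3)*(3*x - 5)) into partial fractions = -23/(14*(3*x - 5)) + 3/(14*(x + 3))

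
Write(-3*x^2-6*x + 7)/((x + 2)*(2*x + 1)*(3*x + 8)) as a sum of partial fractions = 15/(26*(3*x + 8)) + 37/(39*(2*x + 1)) - 7/(6*(x + 2))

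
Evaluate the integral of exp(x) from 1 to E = -E + exp(E)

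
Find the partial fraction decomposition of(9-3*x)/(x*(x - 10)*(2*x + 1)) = 2/(2*x + 1) - 1/(10*(x - 10)) - 9/(10*x)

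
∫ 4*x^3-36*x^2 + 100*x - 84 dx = x^4 - 12*x^3 + 50*x^2 - 84*x + C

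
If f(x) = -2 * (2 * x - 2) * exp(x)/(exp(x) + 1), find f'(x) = (-4*x*exp(x) - 4*exp(2*x))/(exp(2*x) + 2*exp(x) + 1)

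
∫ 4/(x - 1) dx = 4*log(x - 1) + C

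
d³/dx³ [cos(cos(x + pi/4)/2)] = -sin(x + pi/4)^3*sin(cos(x + pi/4)/2)/8 - sin(x + pi/4)*sin(cos(x + pi/4)/2)/2 - 3*sin(x + pi/4)*cos(x + pi/4)*cos(cos(x + pi/4)/2)/4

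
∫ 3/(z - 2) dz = log(3*(z - 2)^3) + C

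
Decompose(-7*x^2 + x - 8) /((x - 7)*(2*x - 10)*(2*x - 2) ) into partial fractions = -7/(48*(x - 1)) + 89/(16*(x - 5)) - 43/(6*(x - 7))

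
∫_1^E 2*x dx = -1 + exp(2)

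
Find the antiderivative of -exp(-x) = exp(-x) + C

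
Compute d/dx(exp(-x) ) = -exp(-x)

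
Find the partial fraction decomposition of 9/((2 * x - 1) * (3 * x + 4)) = -27/(11*(3*x + 4)) + 18/(11*(2*x - 1))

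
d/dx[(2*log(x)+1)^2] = (8*log(x) + 4)/x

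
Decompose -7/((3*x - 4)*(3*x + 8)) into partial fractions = 7/(12*(3*x + 8)) - 7/(12*(3*x - 4))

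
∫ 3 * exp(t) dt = 3*exp(t) + C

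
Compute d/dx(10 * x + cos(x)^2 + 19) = 10 - sin(2*x)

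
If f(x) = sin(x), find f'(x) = cos(x)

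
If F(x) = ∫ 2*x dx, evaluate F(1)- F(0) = 1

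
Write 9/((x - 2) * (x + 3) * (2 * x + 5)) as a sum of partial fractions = -4/(2*x + 5) + 9/(5*(x + 3)) + 1/(5*(x - 2))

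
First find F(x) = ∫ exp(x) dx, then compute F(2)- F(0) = -1 + exp(2)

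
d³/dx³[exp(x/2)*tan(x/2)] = (6*tan(x/2)^4 + 6*tan(x/2)^3 + 11*tan(x/2)^2 + 7*tan(x/2) + 5)*exp(x/2)/8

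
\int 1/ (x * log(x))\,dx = log(3*log(x)/2) + C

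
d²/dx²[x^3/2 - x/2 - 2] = 3*x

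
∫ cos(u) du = sin(u) + C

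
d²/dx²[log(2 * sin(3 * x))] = -9/sin(3*x)^2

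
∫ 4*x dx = 2*x^2 + C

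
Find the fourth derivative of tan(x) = 24*tan(x)^5 + 40*tan(x)^3 + 16*tan(x)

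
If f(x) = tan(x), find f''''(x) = 24*tan(x)^5 + 40*tan(x)^3 + 16*tan(x)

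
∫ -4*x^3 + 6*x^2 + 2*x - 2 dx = -x^4 + 2*x^3 + x^2 - 2*x + C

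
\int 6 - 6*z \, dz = -3*z^2 + 6*z + C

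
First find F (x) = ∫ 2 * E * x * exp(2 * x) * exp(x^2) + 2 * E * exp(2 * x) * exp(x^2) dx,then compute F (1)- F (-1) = -1 + exp(4)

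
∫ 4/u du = 4*log(2*u) + C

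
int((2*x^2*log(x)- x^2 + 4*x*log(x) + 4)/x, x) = (x + 2)^2*(log(x) - 1) + C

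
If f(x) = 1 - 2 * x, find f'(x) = -2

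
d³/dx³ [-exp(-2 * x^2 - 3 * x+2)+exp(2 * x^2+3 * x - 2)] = (64*x^3*exp(4*x^2 + 6*x - 4) + 64*x^3 + 144*x^2*exp(4*x^2 + 6*x - 4) + 144*x^2 + 156*x*exp(4*x^2 + 6*x - 4) + 60*x + 63*exp(4*x^2 + 6*x - 4) - 9)*exp(-2*x^2 - 3*x + 2)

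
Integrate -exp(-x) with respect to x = exp(-x) + C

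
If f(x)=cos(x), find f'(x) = -sin(x)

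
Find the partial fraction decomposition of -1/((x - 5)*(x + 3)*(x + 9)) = -1/(84*(x + 9)) + 1/(48*(x + 3)) - 1/(112*(x - 5))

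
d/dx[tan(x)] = cos(x)^(-2)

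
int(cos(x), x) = sin(x) + C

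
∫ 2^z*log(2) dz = 2^z + C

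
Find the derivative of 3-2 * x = -2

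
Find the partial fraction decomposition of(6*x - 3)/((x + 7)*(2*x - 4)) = 5/(2*(x + 7)) + 1/(2*(x - 2))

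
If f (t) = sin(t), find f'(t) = cos(t)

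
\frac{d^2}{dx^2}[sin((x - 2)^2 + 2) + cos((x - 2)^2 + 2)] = -4*sqrt(2)*x^2*sin(x^2 - 4*x + pi/4 + 6) + 16*sqrt(2)*x*sin(x^2 - 4*x + pi/4 + 6) - 18*sin(x^2 - 4*x + 6) - 14*cos(x^2 - 4*x + 6)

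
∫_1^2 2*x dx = 3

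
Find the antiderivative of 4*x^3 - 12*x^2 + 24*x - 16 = x^4 - 4*x^3 + 12*x^2 - 16*x + C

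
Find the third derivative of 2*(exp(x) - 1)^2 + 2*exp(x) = 16*exp(2*x) - 2*exp(x)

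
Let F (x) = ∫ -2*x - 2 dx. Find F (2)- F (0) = -8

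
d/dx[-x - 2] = -1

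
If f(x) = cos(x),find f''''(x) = cos(x)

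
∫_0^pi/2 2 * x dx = pi^2/4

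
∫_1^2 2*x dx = 3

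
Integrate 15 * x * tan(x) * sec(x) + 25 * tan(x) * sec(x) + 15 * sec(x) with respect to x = (15*x + 25)*sec(x) + C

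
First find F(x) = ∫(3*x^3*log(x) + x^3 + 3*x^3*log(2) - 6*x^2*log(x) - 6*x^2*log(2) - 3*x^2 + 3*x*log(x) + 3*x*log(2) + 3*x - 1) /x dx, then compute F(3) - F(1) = 8*log(6)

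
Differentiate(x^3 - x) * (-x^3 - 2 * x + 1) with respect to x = -6*x^5 - 4*x^3 + 3*x^2 + 4*x - 1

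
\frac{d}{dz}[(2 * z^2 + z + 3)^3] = 48*z^5 + 60*z^4 + 168*z^3 + 111*z^2 + 126*z + 27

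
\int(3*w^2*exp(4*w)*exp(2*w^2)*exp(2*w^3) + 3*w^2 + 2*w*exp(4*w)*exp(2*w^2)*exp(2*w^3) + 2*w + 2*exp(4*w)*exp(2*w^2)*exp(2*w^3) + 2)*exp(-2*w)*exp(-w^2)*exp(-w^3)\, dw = 2*sinh(w*(w^2 + w + 2)) + C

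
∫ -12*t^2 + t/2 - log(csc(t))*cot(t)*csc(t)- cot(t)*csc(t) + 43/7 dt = -4*t^3 + t^2/4 + 43*t/7 + log(csc(t))*csc(t) + C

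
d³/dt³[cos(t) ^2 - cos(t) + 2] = (8*cos(t) - 1)*sin(t)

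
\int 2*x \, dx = x^2 + C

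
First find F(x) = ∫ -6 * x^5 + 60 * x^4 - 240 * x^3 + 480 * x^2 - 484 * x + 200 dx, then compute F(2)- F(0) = 72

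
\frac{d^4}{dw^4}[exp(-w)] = exp(-w)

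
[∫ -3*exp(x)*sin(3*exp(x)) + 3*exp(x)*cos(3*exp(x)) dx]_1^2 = sqrt(2)*(sin(pi/4 + 3*exp(2)) - sin(pi/4 + 3*E))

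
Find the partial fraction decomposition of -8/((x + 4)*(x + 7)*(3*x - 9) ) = -4/(45*(x + 7)) + 8/(63*(x + 4)) - 4/(105*(x - 3))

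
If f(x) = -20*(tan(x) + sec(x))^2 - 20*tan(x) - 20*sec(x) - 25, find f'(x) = -20*(2*sin(x)^2/cos(x) + sin(x) + 4*sin(x)/cos(x) + 1 + 2/cos(x))/cos(x)^2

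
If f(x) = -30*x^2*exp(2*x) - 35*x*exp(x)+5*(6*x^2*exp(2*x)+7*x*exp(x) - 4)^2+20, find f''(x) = 2880*x^4*exp(4*x) + 5760*x^3*exp(4*x) + 3780*x^3*exp(3*x) + 2160*x^2*exp(4*x) + 7560*x^2*exp(3*x) - 100*x^2*exp(2*x) + 2520*x*exp(3*x) - 200*x*exp(2*x) - 315*x*exp(x) - 50*exp(2*x) - 630*exp(x)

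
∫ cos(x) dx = sin(x) + C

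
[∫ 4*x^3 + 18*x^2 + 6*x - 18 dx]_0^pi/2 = -9 + (-3 + pi^2/4 + 3*pi/2)^2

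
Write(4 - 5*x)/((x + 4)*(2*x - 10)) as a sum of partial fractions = -4/(3*(x + 4)) - 7/(6*(x - 5))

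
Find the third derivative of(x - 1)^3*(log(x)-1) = (6*x^3*log(x) + 5*x^3 - 6*x^2 - 3*x - 2)/x^3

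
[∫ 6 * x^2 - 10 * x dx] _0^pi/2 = (-2 + (-1 + pi/2)^2)*(-1 + pi) - 1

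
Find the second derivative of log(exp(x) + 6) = 6*exp(x)/(exp(2*x) + 12*exp(x) + 36)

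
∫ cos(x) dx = sin(x) + C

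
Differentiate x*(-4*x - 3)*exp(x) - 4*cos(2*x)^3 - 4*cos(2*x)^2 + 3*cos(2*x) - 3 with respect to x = -4*x^2*exp(x) - 11*x*exp(x) - 3*exp(x) + 24*sin(2*x)*cos(2*x)^2 - 6*sin(2*x) + 8*sin(4*x)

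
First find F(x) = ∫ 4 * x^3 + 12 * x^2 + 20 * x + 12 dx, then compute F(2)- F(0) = 112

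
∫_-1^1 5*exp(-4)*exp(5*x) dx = E - exp(-9)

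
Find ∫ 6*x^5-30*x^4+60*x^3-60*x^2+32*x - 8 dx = x^6 - 6*x^5 + 15*x^4 - 20*x^3 + 16*x^2 - 8*x + C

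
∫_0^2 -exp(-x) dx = -1 + exp(-2)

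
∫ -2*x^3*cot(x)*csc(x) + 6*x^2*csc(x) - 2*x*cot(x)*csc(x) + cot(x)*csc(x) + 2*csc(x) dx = (2*x^3 + 2*x - 1)*csc(x) + C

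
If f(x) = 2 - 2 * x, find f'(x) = -2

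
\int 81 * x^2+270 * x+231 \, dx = 27*x^3 + 135*x^2 + 231*x + C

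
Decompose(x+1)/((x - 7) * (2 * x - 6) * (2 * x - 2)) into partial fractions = 1/(24*(x - 1)) - 1/(8*(x - 3)) + 1/(12*(x - 7))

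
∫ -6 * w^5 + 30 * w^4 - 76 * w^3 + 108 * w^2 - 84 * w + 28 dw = -w^6 + 6*w^5 - 19*w^4 + 36*w^3 - 42*w^2 + 28*w + C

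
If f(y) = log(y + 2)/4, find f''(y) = -1/(4*y^2 + 16*y + 16)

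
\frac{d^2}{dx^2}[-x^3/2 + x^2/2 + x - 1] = 1 - 3*x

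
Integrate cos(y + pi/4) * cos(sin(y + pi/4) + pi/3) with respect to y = sin(sin(y + pi/4) + pi/3) + C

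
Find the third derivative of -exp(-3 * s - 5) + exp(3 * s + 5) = (27*exp(6*s + 10) + 27)*exp(-3*s - 5)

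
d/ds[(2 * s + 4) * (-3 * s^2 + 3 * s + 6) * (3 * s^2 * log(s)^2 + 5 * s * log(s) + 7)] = -90*s^4*log(s)^2 - 36*s^4*log(s) - 72*s^3*log(s)^2 - 156*s^3*log(s) - 30*s^3 + 216*s^2*log(s)^2 + 54*s^2*log(s) - 156*s^2 + 144*s*log(s)^2 + 384*s*log(s) + 36*s + 120*log(s) + 288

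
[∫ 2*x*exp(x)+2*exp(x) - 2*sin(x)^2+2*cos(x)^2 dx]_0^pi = 2*pi*exp(pi)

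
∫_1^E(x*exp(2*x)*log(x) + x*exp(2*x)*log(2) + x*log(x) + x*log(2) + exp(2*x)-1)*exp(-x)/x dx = -(E - exp(-1))*log(2) + (-exp(-E) + exp(E))*log(2*E)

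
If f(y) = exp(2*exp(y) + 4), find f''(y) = 2*exp(y + 2*exp(y) + 4) + 4*exp(2*y + 2*exp(y) + 4)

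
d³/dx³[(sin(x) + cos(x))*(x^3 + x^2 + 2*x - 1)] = x^3*sin(x) - x^3*cos(x) - 8*x^2*sin(x) - 10*x^2*cos(x) - 22*x*sin(x) + 10*x*cos(x) - 7*sin(x) + 7*cos(x)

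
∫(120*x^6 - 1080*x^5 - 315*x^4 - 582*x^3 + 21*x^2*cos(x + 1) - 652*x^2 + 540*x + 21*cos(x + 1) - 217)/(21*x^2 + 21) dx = -(-2*x^2 + 21*x + 28)*(12*x^3 - 9*x^2 + x + 9)/21 + log(x^2 + 1) + sin(x + 1) + C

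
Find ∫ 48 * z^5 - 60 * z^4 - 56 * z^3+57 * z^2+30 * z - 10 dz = 8*z^6 - 12*z^5 - 14*z^4 + 19*z^3 + 15*z^2 - 10*z + C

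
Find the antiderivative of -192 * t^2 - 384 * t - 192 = -64*t^3 - 192*t^2 - 192*t + C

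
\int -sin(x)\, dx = cos(x) + C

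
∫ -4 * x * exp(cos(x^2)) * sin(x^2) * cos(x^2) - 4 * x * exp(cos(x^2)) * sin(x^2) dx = 2*exp(cos(x^2))*cos(x^2) + C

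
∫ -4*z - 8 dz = -2*z^2 - 8*z + C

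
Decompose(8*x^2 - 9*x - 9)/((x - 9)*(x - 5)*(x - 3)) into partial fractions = 3/(x - 3) - 73/(4*(x - 5)) + 93/(4*(x - 9))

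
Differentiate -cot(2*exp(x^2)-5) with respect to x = 4*x*exp(x^2)/sin(2*exp(x^2) - 5)^2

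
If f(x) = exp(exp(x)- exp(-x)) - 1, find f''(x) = (exp(exp(x) - exp(-x)) - exp(x + exp(x) - exp(-x)) + 2*exp(2*x + exp(x) - exp(-x)) + exp(3*x + exp(x) - exp(-x)) + exp(4*x + exp(x) - exp(-x)))*exp(-2*x)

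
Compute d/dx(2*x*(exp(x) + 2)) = 2*x*exp(x) + 2*exp(x) + 4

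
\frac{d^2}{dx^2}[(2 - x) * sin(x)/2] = x*sin(x)/2 - sin(x) - cos(x)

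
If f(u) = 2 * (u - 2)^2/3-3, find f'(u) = 4*u/3 - 8/3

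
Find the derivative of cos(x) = -sin(x)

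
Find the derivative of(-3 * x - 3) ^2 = 18*x + 18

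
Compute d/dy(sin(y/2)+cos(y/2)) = -sin(y/2)/2 + cos(y/2)/2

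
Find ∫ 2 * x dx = x^2 + C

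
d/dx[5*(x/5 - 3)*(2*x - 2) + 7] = 4*x - 32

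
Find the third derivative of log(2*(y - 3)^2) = 4/(y^3 - 9*y^2 + 27*y - 27)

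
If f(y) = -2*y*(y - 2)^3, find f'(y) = -8*y^3 + 36*y^2 - 48*y + 16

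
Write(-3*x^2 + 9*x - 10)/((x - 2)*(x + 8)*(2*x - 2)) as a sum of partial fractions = -137/(90*(x + 8)) + 2/(9*(x - 1)) - 1/(5*(x - 2))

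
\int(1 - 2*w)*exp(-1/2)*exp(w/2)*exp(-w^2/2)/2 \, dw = exp(-w^2/2 + w/2 - 1/2) + C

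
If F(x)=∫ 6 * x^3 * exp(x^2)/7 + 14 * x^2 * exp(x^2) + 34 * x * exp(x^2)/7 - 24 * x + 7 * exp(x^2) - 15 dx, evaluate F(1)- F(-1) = -30 + 14*E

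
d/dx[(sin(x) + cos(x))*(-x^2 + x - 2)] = x^2*sin(x) - x^2*cos(x) - 3*x*sin(x) - x*cos(x) + 3*sin(x) - cos(x)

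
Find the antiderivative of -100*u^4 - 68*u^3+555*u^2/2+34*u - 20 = -20*u^5 - 17*u^4 + 185*u^3/2 + 17*u^2 - 20*u + C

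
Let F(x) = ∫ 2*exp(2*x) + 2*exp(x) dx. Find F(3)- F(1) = -(1 + E)^2 + (1 + exp(3))^2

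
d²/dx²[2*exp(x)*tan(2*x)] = 2*(8*tan(2*x)^3 + 4*tan(2*x)^2 + 9*tan(2*x) + 4)*exp(x)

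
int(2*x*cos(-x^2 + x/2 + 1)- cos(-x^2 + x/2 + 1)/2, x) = -sin(-x^2 + x/2 + 1) + C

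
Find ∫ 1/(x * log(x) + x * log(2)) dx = log(3*log(2*x)) + C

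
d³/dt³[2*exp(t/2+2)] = exp(t/2 + 2)/4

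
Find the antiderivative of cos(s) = sin(s) + C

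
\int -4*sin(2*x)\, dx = 2*cos(2*x) + C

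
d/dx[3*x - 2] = 3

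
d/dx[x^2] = 2*x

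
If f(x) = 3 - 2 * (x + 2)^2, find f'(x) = -4*x - 8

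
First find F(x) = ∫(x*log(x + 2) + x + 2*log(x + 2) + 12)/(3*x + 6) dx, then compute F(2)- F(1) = -13*log(3)/3 + 28*log(2)/3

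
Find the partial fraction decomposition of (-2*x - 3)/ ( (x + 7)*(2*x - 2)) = -11/(16*(x + 7)) - 5/(16*(x - 1))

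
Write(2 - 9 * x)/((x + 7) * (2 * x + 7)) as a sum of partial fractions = 67/(7*(2*x + 7)) - 65/(7*(x + 7))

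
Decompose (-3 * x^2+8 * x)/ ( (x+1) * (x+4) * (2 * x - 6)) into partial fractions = -40/(21*(x + 4)) + 11/(24*(x + 1)) - 3/(56*(x - 3))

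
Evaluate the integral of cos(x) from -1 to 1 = 2*sin(1)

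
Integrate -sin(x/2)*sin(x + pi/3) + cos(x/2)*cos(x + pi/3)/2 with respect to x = sin(x/2)*cos(x + pi/3) + C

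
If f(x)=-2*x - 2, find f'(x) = -2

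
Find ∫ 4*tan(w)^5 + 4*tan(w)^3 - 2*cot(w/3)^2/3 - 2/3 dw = tan(w)^4 + 2*cot(w/3) + C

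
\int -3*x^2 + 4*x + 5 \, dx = -x^3 + 2*x^2 + 5*x + C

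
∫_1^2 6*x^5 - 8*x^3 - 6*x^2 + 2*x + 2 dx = 24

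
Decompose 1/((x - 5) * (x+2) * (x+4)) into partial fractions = 1/(18*(x + 4)) - 1/(14*(x + 2)) + 1/(63*(x - 5))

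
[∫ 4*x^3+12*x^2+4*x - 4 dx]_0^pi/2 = -1 + (-1 + pi^2/4 + pi)^2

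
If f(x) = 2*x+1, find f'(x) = 2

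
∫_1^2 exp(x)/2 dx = -E/2 + exp(2)/2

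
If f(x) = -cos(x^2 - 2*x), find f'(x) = 2*(x - 1)*sin(x*(x - 2))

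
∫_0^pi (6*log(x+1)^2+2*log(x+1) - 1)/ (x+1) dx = -log(1 + pi) + log(1 + pi)^2 + 2*log(1 + pi)^3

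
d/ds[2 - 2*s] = -2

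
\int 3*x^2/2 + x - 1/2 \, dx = x^3/2 + x^2/2 - x/2 + C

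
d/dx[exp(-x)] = -exp(-x)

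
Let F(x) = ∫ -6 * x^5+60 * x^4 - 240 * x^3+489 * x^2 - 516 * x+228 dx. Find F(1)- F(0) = 84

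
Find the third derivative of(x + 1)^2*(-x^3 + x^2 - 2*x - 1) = -60*x^2 - 24*x - 6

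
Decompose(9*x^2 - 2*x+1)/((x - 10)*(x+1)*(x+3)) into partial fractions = 44/(13*(x + 3)) - 6/(11*(x + 1)) + 881/(143*(x - 10))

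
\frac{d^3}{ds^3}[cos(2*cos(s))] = -8*sin(s)^3*sin(2*cos(s)) - 2*sin(s)*sin(2*cos(s)) - 12*sin(s)*cos(s)*cos(2*cos(s))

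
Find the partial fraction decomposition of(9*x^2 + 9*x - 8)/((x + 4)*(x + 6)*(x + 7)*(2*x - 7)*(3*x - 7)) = -2511/(46550*(3*x - 7)) + 428/(8379*(2*x - 7)) + 185/(882*(x + 7)) - 131/(475*(x + 6)) + 10/(171*(x + 4))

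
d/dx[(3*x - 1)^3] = 81*x^2 - 54*x + 9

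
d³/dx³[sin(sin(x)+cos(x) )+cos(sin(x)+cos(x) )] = 2*(2*sin(x)*cos(x)*cos(sqrt(2)*sin(x + pi/4) + pi/4) + 3*sqrt(2)*sin(x + pi/4)*sin(sqrt(2)*sin(x + pi/4) + pi/4) - 2*cos(sqrt(2)*sin(x + pi/4) + pi/4))*cos(x + pi/4)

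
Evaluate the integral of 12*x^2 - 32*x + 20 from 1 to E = -8 + 4*E*((-2 + E)^2 + 1)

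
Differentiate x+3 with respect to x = 1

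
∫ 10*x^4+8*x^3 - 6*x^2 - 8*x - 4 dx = 2*x^5 + 2*x^4 - 2*x^3 - 4*x^2 - 4*x + C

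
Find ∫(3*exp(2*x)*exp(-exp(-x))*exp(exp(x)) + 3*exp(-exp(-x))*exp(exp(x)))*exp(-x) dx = 3*exp(2*sinh(x)) + C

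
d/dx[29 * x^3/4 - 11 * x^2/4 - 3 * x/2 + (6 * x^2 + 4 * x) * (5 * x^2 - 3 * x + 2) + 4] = 120*x^3 + 111*x^2/4 - 11*x/2 + 13/2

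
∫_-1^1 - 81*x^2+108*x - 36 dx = -126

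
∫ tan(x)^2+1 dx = tan(x) + C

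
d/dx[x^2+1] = 2*x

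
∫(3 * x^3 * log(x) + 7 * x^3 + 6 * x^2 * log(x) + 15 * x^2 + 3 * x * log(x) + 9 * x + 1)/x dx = (x + 1)^3*(log(x) + 2) + C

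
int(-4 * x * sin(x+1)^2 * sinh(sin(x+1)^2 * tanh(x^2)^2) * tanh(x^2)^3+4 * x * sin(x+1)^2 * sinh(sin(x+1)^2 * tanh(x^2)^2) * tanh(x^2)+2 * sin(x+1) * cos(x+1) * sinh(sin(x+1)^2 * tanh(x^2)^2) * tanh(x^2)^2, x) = cosh(sin(x + 1)^2*tanh(x^2)^2) + C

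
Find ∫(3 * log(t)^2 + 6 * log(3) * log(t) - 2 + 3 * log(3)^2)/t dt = (log(3*t)^2 - 2)*log(3*t) + C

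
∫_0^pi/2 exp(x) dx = -1 + exp(pi/2)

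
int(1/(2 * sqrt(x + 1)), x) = sqrt(x + 1) + C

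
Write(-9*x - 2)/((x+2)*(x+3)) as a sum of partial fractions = -25/(x + 3) + 16/(x + 2)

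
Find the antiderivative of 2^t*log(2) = 2^t + C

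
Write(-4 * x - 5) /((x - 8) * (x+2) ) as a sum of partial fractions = -3/(10*(x + 2)) - 37/(10*(x - 8))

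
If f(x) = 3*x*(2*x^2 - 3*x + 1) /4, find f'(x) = 9*x^2/2 - 9*x/2 + 3/4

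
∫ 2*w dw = w^2 + C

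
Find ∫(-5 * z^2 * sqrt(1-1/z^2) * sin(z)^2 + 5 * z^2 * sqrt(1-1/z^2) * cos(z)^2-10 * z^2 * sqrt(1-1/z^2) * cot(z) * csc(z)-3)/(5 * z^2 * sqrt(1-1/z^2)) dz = sin(2*z)/2 + 3*acsc(z)/5 + 2*csc(z) + C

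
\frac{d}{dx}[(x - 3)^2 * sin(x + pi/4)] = x^2*cos(x + pi/4) + 2*x*sin(x + pi/4) - 6*x*cos(x + pi/4) - 6*sin(x + pi/4) + 9*cos(x + pi/4)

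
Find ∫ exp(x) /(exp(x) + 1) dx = log(exp(x) + 1) + C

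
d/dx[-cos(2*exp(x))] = 2*exp(x)*sin(2*exp(x))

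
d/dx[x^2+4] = 2*x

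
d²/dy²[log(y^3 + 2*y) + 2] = (-3*y^4 - 4)/(y^6 + 4*y^4 + 4*y^2)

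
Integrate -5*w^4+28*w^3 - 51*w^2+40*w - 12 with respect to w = -w^5 + 7*w^4 - 17*w^3 + 20*w^2 - 12*w + C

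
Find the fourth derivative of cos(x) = cos(x)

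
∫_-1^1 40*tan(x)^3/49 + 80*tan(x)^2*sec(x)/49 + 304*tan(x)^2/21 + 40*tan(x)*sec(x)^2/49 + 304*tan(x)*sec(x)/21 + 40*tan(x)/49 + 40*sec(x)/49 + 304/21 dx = 32*(15*sin(1) + 133*sin(2))/(147*(cos(2) + 1))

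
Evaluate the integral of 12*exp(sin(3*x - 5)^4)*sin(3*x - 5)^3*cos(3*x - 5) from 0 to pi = 0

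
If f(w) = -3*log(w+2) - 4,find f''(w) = 3/(w^2 + 4*w + 4)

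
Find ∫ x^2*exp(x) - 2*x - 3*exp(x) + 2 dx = (1 - exp(x))*(-x^2 + 2*x + 1) + C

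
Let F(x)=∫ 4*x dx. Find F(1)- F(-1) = 0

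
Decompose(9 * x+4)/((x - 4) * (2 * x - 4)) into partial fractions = -11/(2*(x - 2)) + 10/(x - 4)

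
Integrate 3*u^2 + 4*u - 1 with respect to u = u^3 + 2*u^2 - u + C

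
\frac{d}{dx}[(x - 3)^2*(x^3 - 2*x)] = 5*x^4 - 24*x^3 + 21*x^2 + 24*x - 18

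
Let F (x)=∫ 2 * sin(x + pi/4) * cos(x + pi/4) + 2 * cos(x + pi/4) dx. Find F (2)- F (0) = -(sqrt(2)/2 + 1)^2 + (sin(pi/4 + 2) + 1)^2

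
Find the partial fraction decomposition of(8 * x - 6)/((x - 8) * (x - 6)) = -21/(x - 6) + 29/(x - 8)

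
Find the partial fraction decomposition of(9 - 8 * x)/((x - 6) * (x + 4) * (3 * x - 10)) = 159/(176*(3*x - 10)) + 41/(220*(x + 4)) - 39/(80*(x - 6))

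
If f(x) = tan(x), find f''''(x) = 24*tan(x)^5 + 40*tan(x)^3 + 16*tan(x)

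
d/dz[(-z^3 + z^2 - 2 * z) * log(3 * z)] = -3*z^2*log(z) - 3*z^2*log(3) - z^2 + 2*z*log(z) + z + 2*z*log(3) - 2*log(z) - 2*log(3) - 2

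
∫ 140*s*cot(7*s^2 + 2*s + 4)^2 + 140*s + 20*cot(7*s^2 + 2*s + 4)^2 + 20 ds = -10*cot(7*s^2 + 2*s + 4) + C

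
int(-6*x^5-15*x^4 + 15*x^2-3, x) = -x^6 - 3*x^5 + 5*x^3 - 3*x + C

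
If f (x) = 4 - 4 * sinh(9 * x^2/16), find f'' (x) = -81*x^2*sinh(9*x^2/16)/16 - 9*cosh(9*x^2/16)/2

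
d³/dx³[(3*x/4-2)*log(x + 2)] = (-3*x - 34)/(4*x^3 + 24*x^2 + 48*x + 32)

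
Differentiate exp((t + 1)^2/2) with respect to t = t*exp(t^2/2 + t + 1/2) + exp(t^2/2 + t + 1/2)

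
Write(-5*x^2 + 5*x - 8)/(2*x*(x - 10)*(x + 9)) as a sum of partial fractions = -229/(171*(x + 9)) - 229/(190*(x - 10)) + 2/(45*x)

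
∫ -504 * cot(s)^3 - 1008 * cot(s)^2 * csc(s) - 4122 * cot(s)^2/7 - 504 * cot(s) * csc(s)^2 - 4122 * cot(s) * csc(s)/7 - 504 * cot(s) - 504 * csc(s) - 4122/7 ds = 7*(6*cot(s) + 6*csc(s) + 7)^2 + 6*cot(s)/7 + 6*csc(s)/7 + C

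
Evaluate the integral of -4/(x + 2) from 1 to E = -4*log(2 + E) + 4*log(3)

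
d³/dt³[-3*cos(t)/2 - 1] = -3*sin(t)/2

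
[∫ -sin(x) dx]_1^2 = -cos(1) + cos(2)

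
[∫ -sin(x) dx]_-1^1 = 0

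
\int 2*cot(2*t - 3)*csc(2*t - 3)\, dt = -csc(2*t - 3) + C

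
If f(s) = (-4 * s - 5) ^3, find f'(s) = -192*s^2 - 480*s - 300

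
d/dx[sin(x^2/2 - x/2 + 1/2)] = (x - 1/2)*cos((x^2 - x + 1)/2)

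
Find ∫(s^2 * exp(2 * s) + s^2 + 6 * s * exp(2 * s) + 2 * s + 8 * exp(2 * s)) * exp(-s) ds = 2*(s + 2)^2*sinh(s) + C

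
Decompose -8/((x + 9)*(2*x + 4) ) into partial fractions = 4/(7*(x + 9)) - 4/(7*(x + 2))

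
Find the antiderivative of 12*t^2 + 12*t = 4*t^3 + 6*t^2 + C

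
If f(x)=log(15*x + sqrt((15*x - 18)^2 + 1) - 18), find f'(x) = (225*x + 15*sqrt(225*x^2 - 540*x + 325) - 270)/(225*x^2 + 15*x*sqrt(225*x^2 - 540*x + 325) - 540*x - 18*sqrt(225*x^2 - 540*x + 325) + 325)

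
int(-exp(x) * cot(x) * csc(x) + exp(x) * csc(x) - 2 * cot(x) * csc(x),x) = (exp(x) + 2)*csc(x) + C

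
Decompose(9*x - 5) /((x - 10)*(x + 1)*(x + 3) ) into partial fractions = -16/(13*(x + 3)) + 7/(11*(x + 1)) + 85/(143*(x - 10))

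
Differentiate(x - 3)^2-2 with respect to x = 2*x - 6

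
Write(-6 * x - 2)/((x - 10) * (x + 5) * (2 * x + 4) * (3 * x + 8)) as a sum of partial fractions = 27/(76*(3*x + 8)) - 2/(45*(x + 5)) - 5/(72*(x + 2)) - 31/(6840*(x - 10))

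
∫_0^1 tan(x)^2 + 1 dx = tan(1)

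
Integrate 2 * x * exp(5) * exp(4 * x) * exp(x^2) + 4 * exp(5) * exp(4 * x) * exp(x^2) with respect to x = exp((x + 2)^2 + 1) + C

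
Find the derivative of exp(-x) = -exp(-x)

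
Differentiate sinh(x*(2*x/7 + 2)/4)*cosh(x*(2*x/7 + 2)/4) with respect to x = (2*x + 7)*cosh(x*(x/7 + 1))/14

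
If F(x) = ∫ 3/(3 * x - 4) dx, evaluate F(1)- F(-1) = -log(7)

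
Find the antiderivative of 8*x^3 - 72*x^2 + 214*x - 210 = 2*x^4 - 24*x^3 + 107*x^2 - 210*x + C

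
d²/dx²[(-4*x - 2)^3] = -384*x - 192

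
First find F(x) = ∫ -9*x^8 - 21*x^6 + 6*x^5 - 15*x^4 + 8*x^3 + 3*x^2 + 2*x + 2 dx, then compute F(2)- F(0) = -880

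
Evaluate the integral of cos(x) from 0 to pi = 0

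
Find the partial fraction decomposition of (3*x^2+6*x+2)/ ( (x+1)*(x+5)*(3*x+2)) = -6/(13*(3*x + 2)) + 47/(52*(x + 5)) + 1/(4*(x + 1))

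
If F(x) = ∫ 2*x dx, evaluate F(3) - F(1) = 8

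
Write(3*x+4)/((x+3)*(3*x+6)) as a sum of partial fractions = 5/(3*(x + 3)) - 2/(3*(x + 2))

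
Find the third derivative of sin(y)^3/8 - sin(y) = 29*cos(y)/32 + 27*cos(3*y)/32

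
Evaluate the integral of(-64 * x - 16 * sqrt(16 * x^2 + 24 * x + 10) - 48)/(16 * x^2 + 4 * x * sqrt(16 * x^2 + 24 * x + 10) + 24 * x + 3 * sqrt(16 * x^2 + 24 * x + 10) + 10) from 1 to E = -4*log(3 + 4*E + sqrt(1 + (3 + 4*E)^2)) + 4*log(7 + 5*sqrt(2))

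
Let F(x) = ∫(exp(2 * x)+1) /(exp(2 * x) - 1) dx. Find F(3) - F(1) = -log(E - exp(-1)) + log(-exp(-3) + exp(3))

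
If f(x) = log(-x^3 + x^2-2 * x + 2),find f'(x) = (3*x^2 - 2*x + 2)/(x^3 - x^2 + 2*x - 2)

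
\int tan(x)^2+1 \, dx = tan(x) + C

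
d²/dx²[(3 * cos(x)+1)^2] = -6*cos(x) - 18*cos(2*x)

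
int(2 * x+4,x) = x^2 + 4*x + C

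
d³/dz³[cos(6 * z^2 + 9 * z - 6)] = 1728*z^3*sin(6*z^2 + 9*z - 6) + 3888*z^2*sin(6*z^2 + 9*z - 6) + 2916*z*sin(6*z^2 + 9*z - 6) - 432*z*cos(6*z^2 + 9*z - 6) + 729*sin(6*z^2 + 9*z - 6) - 324*cos(6*z^2 + 9*z - 6)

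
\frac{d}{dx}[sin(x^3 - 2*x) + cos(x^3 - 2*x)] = -3*x^2*sin(x^3 - 2*x) + 3*x^2*cos(x^3 - 2*x) + 2*sin(x^3 - 2*x) - 2*cos(x^3 - 2*x)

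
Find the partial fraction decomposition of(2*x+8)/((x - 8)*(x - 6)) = -10/(x - 6) + 12/(x - 8)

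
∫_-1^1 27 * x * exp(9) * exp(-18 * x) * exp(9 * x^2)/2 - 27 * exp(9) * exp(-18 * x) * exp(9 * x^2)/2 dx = 3/4 - 3*exp(36)/4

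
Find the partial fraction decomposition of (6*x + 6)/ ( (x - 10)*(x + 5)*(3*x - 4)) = -63/(247*(3*x - 4)) - 8/(95*(x + 5)) + 11/(65*(x - 10))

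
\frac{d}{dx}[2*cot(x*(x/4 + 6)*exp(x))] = -(x^2/2 + 13*x + 12)*exp(x)/sin(x*(x/4 + 6)*exp(x))^2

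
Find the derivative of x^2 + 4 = 2*x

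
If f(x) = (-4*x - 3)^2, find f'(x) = 32*x + 24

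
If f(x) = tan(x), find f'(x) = cos(x)^(-2)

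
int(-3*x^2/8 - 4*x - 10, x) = -x^3/8 - 2*x^2 - 10*x + C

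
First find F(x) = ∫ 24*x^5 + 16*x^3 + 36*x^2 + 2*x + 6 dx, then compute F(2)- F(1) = 405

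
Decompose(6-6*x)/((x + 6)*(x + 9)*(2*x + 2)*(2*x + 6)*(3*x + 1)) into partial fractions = 81/(3536*(3*x + 1)) + 5/(1248*(x + 9)) - 7/(510*(x + 6)) + 1/(48*(x + 3)) - 3/(160*(x + 1))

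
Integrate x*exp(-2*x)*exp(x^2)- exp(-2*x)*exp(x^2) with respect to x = exp((x - 1)^2 - 1)/2 + C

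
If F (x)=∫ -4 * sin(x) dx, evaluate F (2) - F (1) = -4*cos(1) + 4*cos(2)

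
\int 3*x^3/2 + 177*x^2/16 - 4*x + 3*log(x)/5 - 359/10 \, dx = 3*x*log(x)/5 + (3*x + 28)*(2*x^3 + x^2 - 20*x - 8)/16 + C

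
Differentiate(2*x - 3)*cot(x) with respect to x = -2*x/sin(x)^2 + 2/tan(x) + 3/sin(x)^2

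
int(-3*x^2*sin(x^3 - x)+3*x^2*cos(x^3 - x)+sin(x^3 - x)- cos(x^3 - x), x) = sqrt(2)*cos(-x^3 + x + pi/4) + C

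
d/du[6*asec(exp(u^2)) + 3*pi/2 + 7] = 12*u*exp(-u^2)/sqrt(1 - exp(-2*u^2))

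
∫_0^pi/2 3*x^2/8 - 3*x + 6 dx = (-2 + pi/4)^3 + 8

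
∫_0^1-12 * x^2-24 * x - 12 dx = -28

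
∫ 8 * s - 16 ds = 4*s^2 - 16*s + C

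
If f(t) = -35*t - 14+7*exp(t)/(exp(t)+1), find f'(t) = (-35*exp(2*t) - 63*exp(t) - 35)/(exp(2*t) + 2*exp(t) + 1)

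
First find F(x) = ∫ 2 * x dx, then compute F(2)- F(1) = 3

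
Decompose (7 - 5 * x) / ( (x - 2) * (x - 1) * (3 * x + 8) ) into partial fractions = 183/(154*(3*x + 8)) - 2/(11*(x - 1)) - 3/(14*(x - 2))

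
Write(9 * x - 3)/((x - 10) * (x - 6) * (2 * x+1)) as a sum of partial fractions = -10/(91*(2*x + 1)) - 51/(52*(x - 6)) + 29/(28*(x - 10))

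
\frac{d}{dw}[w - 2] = 1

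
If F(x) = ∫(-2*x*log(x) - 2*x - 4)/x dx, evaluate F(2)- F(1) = -8*log(2)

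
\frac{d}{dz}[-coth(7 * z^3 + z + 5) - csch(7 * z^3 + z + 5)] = (21*z^2*cosh(7*z^3 + z + 5) + 21*z^2 + cosh(7*z^3 + z + 5) + 1)/sinh(7*z^3 + z + 5)^2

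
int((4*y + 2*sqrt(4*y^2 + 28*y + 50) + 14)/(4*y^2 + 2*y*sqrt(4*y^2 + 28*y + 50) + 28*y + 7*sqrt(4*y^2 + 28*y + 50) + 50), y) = log(2*y + sqrt((2*y + 7)^2 + 1) + 7) + C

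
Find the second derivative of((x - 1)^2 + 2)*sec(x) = (-x^2 + 2*x^2/cos(x)^2 + 4*x*sin(x)/cos(x) + 2*x - 4*x/cos(x)^2 - 4*sin(x)/cos(x) - 1 + 6/cos(x)^2)/cos(x)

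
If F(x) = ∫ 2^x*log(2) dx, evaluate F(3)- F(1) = 6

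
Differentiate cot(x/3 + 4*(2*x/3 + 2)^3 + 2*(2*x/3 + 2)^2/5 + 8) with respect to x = -(160*x^2 + 976*x + 1503)/(45*sin((160*x^3 + 1464*x^2 + 4509*x + 5616)/135)^2)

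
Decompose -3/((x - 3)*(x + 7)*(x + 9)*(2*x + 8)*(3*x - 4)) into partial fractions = 243/(124000*(3*x - 4)) - 1/(2480*(x + 9)) + 1/(1000*(x + 7)) - 1/(1120*(x + 4)) - 1/(2800*(x - 3))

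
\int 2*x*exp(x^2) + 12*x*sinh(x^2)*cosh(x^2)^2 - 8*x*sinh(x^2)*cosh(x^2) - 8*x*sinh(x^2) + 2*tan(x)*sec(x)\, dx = exp(x^2) - 5*cosh(x^2)/2 - cosh(2*x^2) + cosh(3*x^2)/2 + 2*sec(x) + C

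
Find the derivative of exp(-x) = -exp(-x)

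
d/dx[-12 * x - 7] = -12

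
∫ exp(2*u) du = exp(2*u)/2 + C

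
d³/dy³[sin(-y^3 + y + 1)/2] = 27*y^6*cos(-y^3 + y + 1)/2 - 27*y^4*cos(-y^3 + y + 1)/2 - 27*y^3*sin(-y^3 + y + 1) + 9*y^2*cos(-y^3 + y + 1)/2 + 9*y*sin(-y^3 + y + 1) - 7*cos(-y^3 + y + 1)/2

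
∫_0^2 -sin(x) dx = -1 + cos(2)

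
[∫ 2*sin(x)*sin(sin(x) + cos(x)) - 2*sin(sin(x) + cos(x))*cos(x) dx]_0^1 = -2*cos(1) + 2*cos(cos(1) + sin(1))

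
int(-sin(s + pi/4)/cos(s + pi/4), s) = log(cos(s + pi/4)) + C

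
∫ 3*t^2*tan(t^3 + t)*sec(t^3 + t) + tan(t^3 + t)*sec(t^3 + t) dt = sec(t^3 + t) + C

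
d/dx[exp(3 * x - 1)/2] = 3*exp(3*x - 1)/2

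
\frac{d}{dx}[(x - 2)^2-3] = 2*x - 4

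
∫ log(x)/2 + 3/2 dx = x*(log(x) + 2)/2 + C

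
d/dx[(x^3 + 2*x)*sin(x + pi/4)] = x^3*cos(x + pi/4) + 3*x^2*sin(x + pi/4) + 2*x*cos(x + pi/4) + 2*sin(x + pi/4)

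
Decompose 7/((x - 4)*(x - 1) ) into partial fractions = -7/(3*(x - 1)) + 7/(3*(x - 4))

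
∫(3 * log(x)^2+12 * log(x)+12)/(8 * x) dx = (log(x) + 2)^3/8 + C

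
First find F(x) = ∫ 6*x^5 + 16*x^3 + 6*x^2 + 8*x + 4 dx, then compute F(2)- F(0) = 168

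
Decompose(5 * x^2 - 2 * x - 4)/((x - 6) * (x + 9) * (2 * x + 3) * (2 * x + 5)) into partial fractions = 129/(442*(2*x + 5)) - 41/(450*(2*x + 3)) - 419/(2925*(x + 9)) + 164/(3825*(x - 6))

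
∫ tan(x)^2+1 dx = tan(x) + C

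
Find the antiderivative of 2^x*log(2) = 2^x + C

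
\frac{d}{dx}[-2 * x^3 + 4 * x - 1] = 4 - 6*x^2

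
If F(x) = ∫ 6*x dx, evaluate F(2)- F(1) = 9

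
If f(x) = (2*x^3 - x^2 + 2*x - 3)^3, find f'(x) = 72*x^8 - 96*x^7 + 210*x^6 - 366*x^5 + 330*x^4 - 372*x^3 + 294*x^2 - 126*x + 54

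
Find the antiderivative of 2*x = x^2 + C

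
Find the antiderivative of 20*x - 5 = 10*x^2 - 5*x + C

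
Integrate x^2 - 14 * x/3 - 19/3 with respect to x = x^3/3 - 7*x^2/3 - 19*x/3 + C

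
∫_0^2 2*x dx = 4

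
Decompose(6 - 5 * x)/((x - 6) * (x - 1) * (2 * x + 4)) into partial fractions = 1/(3*(x + 2)) - 1/(30*(x - 1)) - 3/(10*(x - 6))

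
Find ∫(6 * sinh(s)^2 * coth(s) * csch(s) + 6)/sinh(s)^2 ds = -6*coth(s) - 6*csch(s) + C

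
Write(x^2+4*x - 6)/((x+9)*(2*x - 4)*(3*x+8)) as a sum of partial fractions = 43/(266*(3*x + 8)) + 39/(418*(x + 9)) + 3/(154*(x - 2))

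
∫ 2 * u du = u^2 + C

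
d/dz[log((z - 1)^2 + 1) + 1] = (2*z - 2)/(z^2 - 2*z + 2)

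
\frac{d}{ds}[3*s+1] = 3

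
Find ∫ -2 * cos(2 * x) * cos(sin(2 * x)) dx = -sin(sin(2*x)) + C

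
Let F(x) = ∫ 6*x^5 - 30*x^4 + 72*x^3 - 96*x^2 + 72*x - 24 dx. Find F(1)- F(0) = -7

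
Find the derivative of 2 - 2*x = -2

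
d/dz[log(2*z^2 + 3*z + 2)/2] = (4*z + 3)/(4*z^2 + 6*z + 4)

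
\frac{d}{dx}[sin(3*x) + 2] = 3*cos(3*x)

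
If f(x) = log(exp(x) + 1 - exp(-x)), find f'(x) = (exp(2*x) + 1)/(exp(2*x) + exp(x) - 1)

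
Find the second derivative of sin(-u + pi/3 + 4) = -sin(-u + pi/3 + 4)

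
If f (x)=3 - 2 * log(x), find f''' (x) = -4/x^3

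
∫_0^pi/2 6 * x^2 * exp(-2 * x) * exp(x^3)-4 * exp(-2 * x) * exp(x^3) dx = -2 + 2*exp(-pi + pi^3/8)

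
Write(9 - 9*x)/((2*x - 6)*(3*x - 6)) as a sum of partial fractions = 3/(2*(x - 2)) - 3/(x - 3)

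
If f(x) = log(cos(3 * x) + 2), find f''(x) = (-18*cos(3*x) - 9)/(cos(3*x) + 2)^2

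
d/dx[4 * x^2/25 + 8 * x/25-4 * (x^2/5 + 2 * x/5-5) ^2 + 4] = -16*x^3/25 - 48*x^2/25 + 376*x/25 + 408/25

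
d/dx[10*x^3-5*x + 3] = 30*x^2 - 5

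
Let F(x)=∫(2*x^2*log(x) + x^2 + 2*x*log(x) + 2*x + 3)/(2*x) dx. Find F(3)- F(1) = 9*log(3)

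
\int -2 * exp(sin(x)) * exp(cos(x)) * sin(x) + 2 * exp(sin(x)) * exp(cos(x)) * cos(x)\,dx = 2*exp(sqrt(2)*sin(x + pi/4)) + C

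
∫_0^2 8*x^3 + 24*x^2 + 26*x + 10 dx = 168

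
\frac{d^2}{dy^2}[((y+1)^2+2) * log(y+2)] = (2*y^2*log(y + 2) + 3*y^2 + 8*y*log(y + 2) + 10*y + 8*log(y + 2) + 5)/(y^2 + 4*y + 4)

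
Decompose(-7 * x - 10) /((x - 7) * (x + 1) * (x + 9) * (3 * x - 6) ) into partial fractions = -53/(4224*(x + 9)) - 1/(192*(x + 1)) + 8/(165*(x - 2)) - 59/(1920*(x - 7))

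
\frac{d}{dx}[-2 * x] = -2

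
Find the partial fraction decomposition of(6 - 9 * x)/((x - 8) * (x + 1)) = -5/(3*(x + 1)) - 22/(3*(x - 8))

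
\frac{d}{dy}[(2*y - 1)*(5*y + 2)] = 20*y - 1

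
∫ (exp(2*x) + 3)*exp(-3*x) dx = -(exp(2*x) + 1)*exp(-3*x) + C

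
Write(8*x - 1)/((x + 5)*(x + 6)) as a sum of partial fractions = 49/(x + 6) - 41/(x + 5)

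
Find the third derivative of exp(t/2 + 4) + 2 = exp(t/2 + 4)/8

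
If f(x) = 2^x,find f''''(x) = 2^x*log(2)^4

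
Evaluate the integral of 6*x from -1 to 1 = 0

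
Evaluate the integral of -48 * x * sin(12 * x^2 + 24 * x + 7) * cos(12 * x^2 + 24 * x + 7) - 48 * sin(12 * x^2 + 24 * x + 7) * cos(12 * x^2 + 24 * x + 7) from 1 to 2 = cos(206)/2 - cos(86)/2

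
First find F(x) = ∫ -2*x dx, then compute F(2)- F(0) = -4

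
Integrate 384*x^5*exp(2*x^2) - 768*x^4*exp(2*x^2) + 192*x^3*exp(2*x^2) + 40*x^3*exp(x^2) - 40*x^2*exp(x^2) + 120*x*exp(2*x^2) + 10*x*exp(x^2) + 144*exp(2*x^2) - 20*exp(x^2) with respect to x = (20*x^2 - 20*x + 6*(-4*x^2 + 4*x + 3)^2*exp(x^2) - 15)*exp(x^2) + C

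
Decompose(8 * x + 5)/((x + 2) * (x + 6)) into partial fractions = 43/(4*(x + 6)) - 11/(4*(x + 2))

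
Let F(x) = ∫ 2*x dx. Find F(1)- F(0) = 1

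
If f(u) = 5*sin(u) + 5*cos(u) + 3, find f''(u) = -5*sin(u) - 5*cos(u)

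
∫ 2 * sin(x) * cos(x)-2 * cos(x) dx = (sin(x) - 1)^2 + C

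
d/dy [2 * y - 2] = 2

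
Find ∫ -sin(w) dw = cos(w) + C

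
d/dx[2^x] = 2^x*log(2)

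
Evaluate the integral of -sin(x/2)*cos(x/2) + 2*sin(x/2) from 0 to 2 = -1 + (-2 + cos(1))^2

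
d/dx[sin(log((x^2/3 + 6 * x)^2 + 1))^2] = 4*x*(x^2 + 27*x + 162)*sin(2*log(x^4/9 + 4*x^3 + 36*x^2 + 1))/(x^4 + 36*x^3 + 324*x^2 + 9)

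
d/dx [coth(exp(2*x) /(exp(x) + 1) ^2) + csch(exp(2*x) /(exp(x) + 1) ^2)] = -2*(cosh(exp(2*x)/(exp(2*x) + 2*exp(x) + 1)) + 1)*exp(2*x)/((exp(x) + 1)^3*sinh(exp(2*x)/(exp(2*x) + 2*exp(x) + 1))^2)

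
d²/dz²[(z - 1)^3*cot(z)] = 2*z^3/tan(z) + 2*z^3/tan(z)^3 - 6*z^2 - 6*z^2/tan(z) - 6*z^2/tan(z)^2 - 6*z^2/tan(z)^3 + 12*z + 12*z/tan(z) + 12*z/tan(z)^2 + 6*z/tan(z)^3 - 6 - 8/tan(z) - 6/tan(z)^2 - 2/tan(z)^3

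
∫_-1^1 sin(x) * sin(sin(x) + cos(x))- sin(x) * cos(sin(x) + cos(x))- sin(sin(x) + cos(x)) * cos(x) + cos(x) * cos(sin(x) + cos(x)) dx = sqrt(2)*(-sin(sqrt(2)*cos(pi/4 + 1) + pi/4) + sin(pi/4 + sqrt(2)*sin(pi/4 + 1)))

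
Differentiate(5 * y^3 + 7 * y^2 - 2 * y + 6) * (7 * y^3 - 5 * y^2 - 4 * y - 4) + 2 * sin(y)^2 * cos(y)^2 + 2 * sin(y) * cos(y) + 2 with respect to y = 210*y^5 + 120*y^4 - 276*y^3 + 12*y^2 - 100*y - 2*sin(2*y) + sin(4*y) + 2*sqrt(2)*sin(2*y + pi/4) - 16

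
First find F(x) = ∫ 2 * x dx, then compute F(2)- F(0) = 4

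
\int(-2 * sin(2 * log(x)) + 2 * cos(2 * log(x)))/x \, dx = sqrt(2)*sin(2*log(x) + pi/4) + C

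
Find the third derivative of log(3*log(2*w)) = (2*log(w)^2 + 4*log(2)*log(w) + 3*log(w) + 2*log(2)^2 + 2 + 3*log(2))/(w^3*log(w)^3 + 3*w^3*log(2)*log(w)^2 + 3*w^3*log(2)^2*log(w) + w^3*log(2)^3)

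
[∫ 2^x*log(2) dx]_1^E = -2 + 2^E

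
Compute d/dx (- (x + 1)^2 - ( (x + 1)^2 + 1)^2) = -4*x^3 - 12*x^2 - 18*x - 10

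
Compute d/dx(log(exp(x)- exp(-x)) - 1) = (exp(2*x) + 1)/(exp(2*x) - 1)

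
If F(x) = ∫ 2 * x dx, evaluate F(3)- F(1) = 8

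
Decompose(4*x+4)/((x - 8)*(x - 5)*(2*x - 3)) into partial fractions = 40/(91*(2*x - 3)) - 8/(7*(x - 5)) + 12/(13*(x - 8))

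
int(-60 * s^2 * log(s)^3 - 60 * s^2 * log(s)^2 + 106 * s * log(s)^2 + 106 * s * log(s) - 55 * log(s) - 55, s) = -(4*s*log(s) - 5)*(5*s^2*log(s)^2 - 7*s*log(s) + 5) + C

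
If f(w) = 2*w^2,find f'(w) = 4*w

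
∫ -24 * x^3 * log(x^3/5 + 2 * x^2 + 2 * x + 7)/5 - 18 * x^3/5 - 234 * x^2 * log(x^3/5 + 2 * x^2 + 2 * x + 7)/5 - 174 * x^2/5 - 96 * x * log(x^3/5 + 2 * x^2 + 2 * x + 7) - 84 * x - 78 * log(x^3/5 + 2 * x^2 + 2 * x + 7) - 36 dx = -6*(x + 3)*(x^3 + 10*x^2 + 10*x + 35)*log(x^3/5 + 2*x^2 + 2*x + 7)/5 + C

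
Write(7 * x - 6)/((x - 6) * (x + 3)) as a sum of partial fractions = 3/(x + 3) + 4/(x - 6)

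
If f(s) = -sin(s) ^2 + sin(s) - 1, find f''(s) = -sin(s) - 2*cos(2*s)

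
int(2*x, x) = x^2 + C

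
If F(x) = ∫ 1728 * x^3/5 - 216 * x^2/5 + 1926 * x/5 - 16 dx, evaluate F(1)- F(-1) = -304/5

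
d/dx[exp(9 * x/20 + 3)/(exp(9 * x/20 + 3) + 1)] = 9*exp(9*x/20 + 3)/(40*exp(3)*exp(9*x/20) + 20*exp(6)*exp(9*x/10) + 20)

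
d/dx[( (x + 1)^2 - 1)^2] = 4*x^3 + 12*x^2 + 8*x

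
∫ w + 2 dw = w^2/2 + 2*w + C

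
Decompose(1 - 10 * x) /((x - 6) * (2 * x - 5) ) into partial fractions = 48/(7*(2*x - 5)) - 59/(7*(x - 6))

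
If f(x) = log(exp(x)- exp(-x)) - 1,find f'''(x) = (8*exp(4*x) + 8*exp(2*x))/(exp(6*x) - 3*exp(4*x) + 3*exp(2*x) - 1)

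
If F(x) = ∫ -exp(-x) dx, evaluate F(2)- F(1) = -exp(-1) + exp(-2)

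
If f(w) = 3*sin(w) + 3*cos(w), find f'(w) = -3*sin(w) + 3*cos(w)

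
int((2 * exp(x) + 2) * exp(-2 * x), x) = (-2*exp(x) - 1)*exp(-2*x) + C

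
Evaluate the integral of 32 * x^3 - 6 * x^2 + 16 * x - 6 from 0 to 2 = 132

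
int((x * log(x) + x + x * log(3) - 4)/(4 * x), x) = (x - 4)*log(3*x)/4 + C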